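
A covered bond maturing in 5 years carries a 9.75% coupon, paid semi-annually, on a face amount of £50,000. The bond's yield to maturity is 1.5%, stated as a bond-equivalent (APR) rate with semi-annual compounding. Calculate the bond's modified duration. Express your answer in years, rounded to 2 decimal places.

4.20 years

Periodic yield y = 0.0075. First find Macaulay duration:
  t   CF        PV=CF/(1+0.0075)^t    t·PV
  1     2,437.50     2,419.3548     2,419.3548
  2     2,437.50     2,401.3448     4,802.6895
  3     2,437.50     2,383.4687     7,150.4062
  4     2,437.50     2,365.7258     9,462.9032
  5     2,437.50     2,348.1149    11,740.5747
  6     2,437.50     2,330.6352    13,983.8110
  7     2,437.50     2,313.2855    16,192.9987
  8     2,437.50     2,296.0650    18,368.5203
  9     2,437.50     2,278.9727    20,510.7547
  10   52,437.50    48,662.1653   486,621.6534
  Σ                 69,799.1329   591,253.6665
P = 69,799.1329; Macaulay duration = 591,253.6665 / 69,799.1329 = 8.47079 half-year periods = 4.23539 years.
Modified duration = D_Mac / (1 + y) = 4.23539 / 1.0075 = 4.20387 years.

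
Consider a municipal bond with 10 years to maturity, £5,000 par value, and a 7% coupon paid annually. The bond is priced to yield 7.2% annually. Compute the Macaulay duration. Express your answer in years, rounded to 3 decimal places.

Periodic yield y = 0.072. Discount each cash flow and weight by its year:
  t   CF        PV=CF/(1+0.072)^t    t·PV
  1       350.00       326.4925       326.4925
  2       350.00       304.5639       609.1279
  3       350.00       284.1081       852.3244
  4       350.00       265.0263     1,060.1050
  5       350.00       247.2260     1,236.1299
  6       350.00       230.6213     1,383.7275
  7       350.00       215.1318     1,505.9224
  8       350.00       200.6826     1,605.4610
  9       350.00       187.2039     1,684.8354
  10    5,350.00     2,669.3525    26,693.5250
  Σ                  4,930.4089    36,957.6511
Price P = Σ PV = 4,930.4089.
Macaulay duration = Σ(t·PV) / P = 36,957.6511 / 4,930.4089 = 7.49586 years.

7.496 years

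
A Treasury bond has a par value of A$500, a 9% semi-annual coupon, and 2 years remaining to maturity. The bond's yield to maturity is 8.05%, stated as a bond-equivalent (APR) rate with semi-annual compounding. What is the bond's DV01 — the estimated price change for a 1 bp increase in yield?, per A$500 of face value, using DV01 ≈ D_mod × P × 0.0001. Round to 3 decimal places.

A$0.092

Periodic yield y = 0.04025.
  t   CF        PV=CF/(1+0.04025)^t    t·PV
  1        22.50        21.6294        21.6294
  2        22.50        20.7925        41.5850
  3        22.50        19.9880        59.9640
  4       522.50       446.2060     1,784.8240
  Σ                    508.6159     1,908.0024
P = 508.6159; D_Mac = 3.75136 half-year periods = 1.87568 yrs; D_mod = 1.80311 yrs.
DV01 ≈ 1.80311 × 508.6159 × 0.0001 = 0.091709.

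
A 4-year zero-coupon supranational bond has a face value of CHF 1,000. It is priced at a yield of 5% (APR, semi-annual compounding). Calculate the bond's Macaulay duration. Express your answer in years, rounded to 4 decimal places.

A zero-coupon bond has a single cash flow at maturity, so its Macaulay duration equals its maturity: 4 years.
(Equivalently: 8 semi-annual periods ÷ 2 = 4 years.)

4.0000 years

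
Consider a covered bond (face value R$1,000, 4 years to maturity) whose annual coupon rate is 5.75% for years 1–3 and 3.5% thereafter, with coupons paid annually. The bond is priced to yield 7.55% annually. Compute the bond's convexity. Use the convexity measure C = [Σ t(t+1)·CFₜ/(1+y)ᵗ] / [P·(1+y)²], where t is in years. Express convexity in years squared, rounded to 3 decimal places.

15.391

With y = 0.0755:
  t   CF        PV=CF/(1+0.0755)^t    t·PV        t(t+1)·PV
  1        57.50        53.4635        53.4635         106.9270
  2        57.50        49.7104        99.4207         298.2622
  3        57.50        46.2207       138.6621         554.6485
  4     1,035.00       773.5683     3,094.2734      15,471.3669
  Σ                    922.9629     3,385.8198      16,431.2047
P = 922.9629.
Convexity = Σ t(t+1)·PV / [P·(1+y)²] = 16,431.2047 / (922.9629 × 1.156700) = 15.39091.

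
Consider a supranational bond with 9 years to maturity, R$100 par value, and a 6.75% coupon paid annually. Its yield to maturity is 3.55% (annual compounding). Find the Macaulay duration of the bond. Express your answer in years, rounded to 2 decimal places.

Periodic yield y = 0.0355. Discount each cash flow and weight by its year:
  t   CF        PV=CF/(1+0.0355)^t    t·PV
  1         6.75         6.5186         6.5186
  2         6.75         6.2951        12.5902
  3         6.75         6.0793        18.2379
  4         6.75         5.8709        23.4835
  5         6.75         5.6696        28.3481
  6         6.75         5.4752        32.8514
  7         6.75         5.2875        37.0127
  8         6.75         5.1063        40.8501
  9       106.75        77.9861       701.8745
  Σ                    124.2886       901.7670
Price P = Σ PV = 124.2886.
Macaulay duration = Σ(t·PV) / P = 901.7670 / 124.2886 = 7.25543 years.

7.26 years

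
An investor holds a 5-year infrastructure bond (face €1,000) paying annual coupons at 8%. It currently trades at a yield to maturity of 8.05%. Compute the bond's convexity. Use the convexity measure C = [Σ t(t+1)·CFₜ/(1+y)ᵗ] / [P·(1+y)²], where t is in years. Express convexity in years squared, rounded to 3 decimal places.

21.022

With y = 0.0805:
  t   CF        PV=CF/(1+0.0805)^t    t·PV        t(t+1)·PV
  1        80.00        74.0398        74.0398         148.0796
  2        80.00        68.5236       137.0473         411.1419
  3        80.00        63.4185       190.2554         761.0215
  4        80.00        58.6936       234.7745       1,173.8724
  5     1,080.00       733.3308     3,666.6538      21,999.9227
  Σ                    998.0063     4,302.7707      24,494.0380
P = 998.0063.
Convexity = Σ t(t+1)·PV / [P·(1+y)²] = 24,494.0380 / (998.0063 × 1.167480) = 21.02217.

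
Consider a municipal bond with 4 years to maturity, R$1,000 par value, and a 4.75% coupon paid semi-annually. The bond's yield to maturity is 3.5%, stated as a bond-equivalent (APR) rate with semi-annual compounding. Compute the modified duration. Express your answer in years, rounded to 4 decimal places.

3.6346 years

Periodic yield y = 0.0175. First find Macaulay duration:
  t   CF        PV=CF/(1+0.0175)^t    t·PV
  1        23.75        23.3415        23.3415
  2        23.75        22.9401        45.8801
  3        23.75        22.5455        67.6366
  4        23.75        22.1578        88.6311
  5        23.75        21.7767       108.8834
  6        23.75        21.4021       128.4128
  7        23.75        21.0340       147.2383
  8     1,023.75       891.0838     7,128.6708
  Σ                  1,046.2816     7,738.6945
P = 1,046.2816; Macaulay duration = 7,738.6945 / 1,046.2816 = 7.39638 half-year periods = 3.69819 years.
Modified duration = D_Mac / (1 + y) = 3.69819 / 1.0175 = 3.63458 years.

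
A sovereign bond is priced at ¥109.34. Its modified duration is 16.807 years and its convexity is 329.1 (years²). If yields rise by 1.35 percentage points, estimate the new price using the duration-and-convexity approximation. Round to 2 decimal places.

Duration effect: -D_mod·Δy = -16.807 × (+0.0135) = -0.2268945
Convexity effect: ½·C·(Δy)² = 0.5 × 329.1 × (0.0135)² = +0.0299892375
ΔP/P ≈ -0.2268945 + 0.0299892375 = -0.1969052625
New price ≈ 109.34 × (1 - 0.1969052625) = 87.81037859825.

¥87.81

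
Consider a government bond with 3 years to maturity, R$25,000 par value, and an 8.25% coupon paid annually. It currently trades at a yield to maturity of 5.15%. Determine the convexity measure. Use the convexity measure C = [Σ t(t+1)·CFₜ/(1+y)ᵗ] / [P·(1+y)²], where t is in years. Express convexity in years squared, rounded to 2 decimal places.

With y = 0.0515:
  t   CF        PV=CF/(1+0.0515)^t    t·PV        t(t+1)·PV
  1     2,062.50     1,961.4836     1,961.4836       3,922.9672
  2     2,062.50     1,865.4147     3,730.8295      11,192.4884
  3    27,062.50    23,277.7009    69,833.1026     279,332.4102
  Σ                 27,104.5992    75,525.4156     294,447.8658
P = 27,104.5992.
Convexity = Σ t(t+1)·PV / [P·(1+y)²] = 294,447.8658 / (27,104.5992 × 1.105652) = 9.82532.

9.83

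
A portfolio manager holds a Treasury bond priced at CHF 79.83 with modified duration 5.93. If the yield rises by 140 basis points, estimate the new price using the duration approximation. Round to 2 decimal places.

Duration approximation: ΔP/P ≈ -D_mod · Δy = -5.93 × (+0.014) = -0.083020.
New price ≈ 79.83 × (1 - 0.083020) = 73.2025134.

CHF 73.20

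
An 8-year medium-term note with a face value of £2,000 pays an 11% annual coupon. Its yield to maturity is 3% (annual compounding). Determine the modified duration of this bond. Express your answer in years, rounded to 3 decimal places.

6.012 years

Periodic yield y = 0.03. First find Macaulay duration:
  t   CF        PV=CF/(1+0.03)^t    t·PV
  1       220.00       213.5922       213.5922
  2       220.00       207.3711       414.7422
  3       220.00       201.3312       603.9935
  4       220.00       195.4672       781.8686
  5       220.00       189.7739       948.8697
  6       220.00       184.2465     1,105.4792
  7       220.00       178.8801     1,252.1609
  8     2,220.00     1,752.4885    14,019.9080
  Σ                  3,123.1508    19,340.6143
P = 3,123.1508; Macaulay duration = 19,340.6143 / 3,123.1508 = 6.19266 years.
Modified duration = D_Mac / (1 + y) = 6.19266 / 1.03 = 6.01229 years.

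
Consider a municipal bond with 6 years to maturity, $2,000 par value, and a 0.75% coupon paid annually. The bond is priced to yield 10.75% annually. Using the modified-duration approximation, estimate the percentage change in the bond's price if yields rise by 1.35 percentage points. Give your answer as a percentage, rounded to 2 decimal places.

Periodic yield y = 0.1075. Modified duration first:
  t   CF        PV=CF/(1+0.1075)^t    t·PV
  1        15.00        13.5440        13.5440
  2        15.00        12.2294        24.4587
  3        15.00        11.0423        33.1269
  4        15.00         9.9705        39.8819
  5        15.00         9.0027        45.0135
  6     2,015.00     1,091.9749     6,551.8492
  Σ                  1,147.7637     6,707.8743
P = 1,147.7637; D_Mac = 5.84430 yrs; D_mod = 5.84430/(1+0.1075) = 5.27702 yrs.
ΔP/P ≈ -D_mod · Δy = -5.27702 × (+0.0135) = -0.071240 = -7.1240%.

-7.12%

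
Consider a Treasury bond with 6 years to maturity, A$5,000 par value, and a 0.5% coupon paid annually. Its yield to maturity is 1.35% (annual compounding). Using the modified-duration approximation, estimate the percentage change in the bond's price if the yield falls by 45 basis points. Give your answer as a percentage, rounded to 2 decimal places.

+2.63%

Periodic yield y = 0.0135. Modified duration first:
  t   CF        PV=CF/(1+0.0135)^t    t·PV
  1        25.00        24.6670        24.6670
  2        25.00        24.3384        48.6769
  3        25.00        24.0142        72.0427
  4        25.00        23.6944        94.7774
  5        25.00        23.3787       116.8937
  6     5,025.00     4,636.5351    27,819.2103
  Σ                  4,756.6278    28,176.2681
P = 4,756.6278; D_Mac = 5.92358 yrs; D_mod = 5.92358/(1+0.0135) = 5.84468 yrs.
ΔP/P ≈ -D_mod · Δy = -5.84468 × (-0.0045) = +0.026301 = +2.6301%.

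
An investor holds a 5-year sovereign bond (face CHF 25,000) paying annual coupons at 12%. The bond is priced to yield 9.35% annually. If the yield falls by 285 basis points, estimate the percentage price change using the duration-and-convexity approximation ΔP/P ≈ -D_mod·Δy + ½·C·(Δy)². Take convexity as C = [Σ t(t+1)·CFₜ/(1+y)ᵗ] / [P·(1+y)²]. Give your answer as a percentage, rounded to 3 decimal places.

With y = 0.0935:
  t   CF        PV=CF/(1+0.0935)^t    t·PV        t(t+1)·PV
  1     3,000.00     2,743.4842     2,743.4842       5,486.9684
  2     3,000.00     2,508.9019     5,017.8038      15,053.4114
  3     3,000.00     2,294.3776     6,883.1328      27,532.5311
  4     3,000.00     2,098.1962     8,392.7850      41,963.9249
  5    28,000.00    17,908.7014    89,543.5068     537,261.0409
  Σ                 27,553.6613   112,580.7126     627,297.8768
P = 27,553.6613; D_Mac = 4.08587 yrs; D_mod = 3.73651 yrs; C = 19.03956.
Duration effect: -3.73651 × (-0.0285) = +0.106490
Convexity effect: 0.5 × 19.03956 × (-0.0285)² = +0.0077324
ΔP/P ≈ +0.106490 + 0.0077324 = +0.114223 = +11.4223%.

+11.422%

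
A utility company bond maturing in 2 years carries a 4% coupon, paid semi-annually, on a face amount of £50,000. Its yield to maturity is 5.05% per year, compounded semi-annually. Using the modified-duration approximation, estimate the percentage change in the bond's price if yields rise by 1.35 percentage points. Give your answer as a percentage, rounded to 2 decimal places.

-2.56%

Periodic yield y = 0.02525. Modified duration first:
  t   CF        PV=CF/(1+0.02525)^t    t·PV
  1     1,000.00       975.3719       975.3719
  2     1,000.00       951.3503     1,902.7005
  3     1,000.00       927.9203     2,783.7608
  4    51,000.00    46,158.4338   184,633.7352
  Σ                 49,013.0762   190,295.5684
P = 49,013.0762; D_Mac = 3.88255 half-year periods = 1.94127 yrs; D_mod = 1.94127/(1+0.02525) = 1.89346 yrs.
ΔP/P ≈ -D_mod · Δy = -1.89346 × (+0.0135) = -0.025562 = -2.5562%.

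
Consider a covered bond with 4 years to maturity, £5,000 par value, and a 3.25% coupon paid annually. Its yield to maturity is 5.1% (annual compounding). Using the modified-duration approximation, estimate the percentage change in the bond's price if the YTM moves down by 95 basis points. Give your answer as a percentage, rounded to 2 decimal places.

Periodic yield y = 0.051. Modified duration first:
  t   CF        PV=CF/(1+0.051)^t    t·PV
  1       162.50       154.6147       154.6147
  2       162.50       147.1119       294.2239
  3       162.50       139.9733       419.9199
  4     5,162.50     4,231.0602    16,924.2406
  Σ                  4,672.7601    17,792.9991
P = 4,672.7601; D_Mac = 3.80781 yrs; D_mod = 3.80781/(1+0.051) = 3.62304 yrs.
ΔP/P ≈ -D_mod · Δy = -3.62304 × (-0.0095) = +0.034419 = +3.4419%.

+3.44%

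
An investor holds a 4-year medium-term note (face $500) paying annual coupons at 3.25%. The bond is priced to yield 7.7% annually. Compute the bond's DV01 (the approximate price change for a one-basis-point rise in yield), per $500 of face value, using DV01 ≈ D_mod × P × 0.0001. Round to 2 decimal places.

$0.15

Periodic yield y = 0.077.
  t   CF        PV=CF/(1+0.077)^t    t·PV
  1        16.25        15.0882        15.0882
  2        16.25        14.0095        28.0190
  3        16.25        13.0079        39.0236
  4       516.25       383.7048     1,534.8193
  Σ                    425.8104     1,616.9500
P = 425.8104; D_Mac = 3.79735 yrs; D_mod = 3.52586 yrs.
DV01 ≈ 3.52586 × 425.8104 × 0.0001 = 0.150135.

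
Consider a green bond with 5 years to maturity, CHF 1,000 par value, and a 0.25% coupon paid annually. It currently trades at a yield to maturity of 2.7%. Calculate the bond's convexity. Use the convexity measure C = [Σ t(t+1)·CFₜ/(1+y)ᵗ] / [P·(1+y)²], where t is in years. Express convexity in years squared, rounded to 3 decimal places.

With y = 0.027:
  t   CF        PV=CF/(1+0.027)^t    t·PV        t(t+1)·PV
  1         2.50         2.4343         2.4343           4.8685
  2         2.50         2.3703         4.7406          14.2217
  3         2.50         2.3080         6.9239          27.6955
  4         2.50         2.2473         8.9891          44.9457
  5     1,002.50       877.4698     4,387.3488      26,324.0931
  Σ                    886.8296     4,410.4367      26,415.8246
P = 886.8296.
Convexity = Σ t(t+1)·PV / [P·(1+y)²] = 26,415.8246 / (886.8296 × 1.054729) = 28.24120.

28.241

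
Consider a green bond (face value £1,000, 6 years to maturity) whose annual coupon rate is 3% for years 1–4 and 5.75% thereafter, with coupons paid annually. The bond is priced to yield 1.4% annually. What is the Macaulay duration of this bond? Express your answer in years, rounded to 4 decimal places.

Periodic yield y = 0.014. Discount each cash flow and weight by its year:
  t   CF        PV=CF/(1+0.014)^t    t·PV
  1        30.00        29.5858        29.5858
  2        30.00        29.1773        58.3546
  3        30.00        28.7745        86.3234
  4        30.00        28.3772       113.5088
  5        57.50        53.6387       268.1934
  6     1,057.50       972.8651     5,837.1909
  Σ                  1,142.4186     6,393.1569
Price P = Σ PV = 1,142.4186.
Macaulay duration = Σ(t·PV) / P = 6,393.1569 / 1,142.4186 = 5.59616 years.

5.5962 years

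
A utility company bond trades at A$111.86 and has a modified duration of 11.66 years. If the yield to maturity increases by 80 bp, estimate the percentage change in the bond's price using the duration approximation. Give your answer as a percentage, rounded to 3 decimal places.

Duration approximation: ΔP/P ≈ -D_mod · Δy = -11.66 × (+0.008) = -0.093280.
As a percentage: -9.3280%.

-9.328%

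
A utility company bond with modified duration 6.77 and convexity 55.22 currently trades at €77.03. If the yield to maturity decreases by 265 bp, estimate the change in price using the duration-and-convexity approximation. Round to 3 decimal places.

+€15.313

Duration effect: -D_mod·Δy = -6.77 × (-0.0265) = +0.179405
Convexity effect: ½·C·(Δy)² = 0.5 × 55.22 × (-0.0265)² = +0.0193891225
ΔP/P ≈ +0.179405 + 0.0193891225 = +0.1987941225
ΔP ≈ 77.03 × (+0.1987941225) = +15.313111256175.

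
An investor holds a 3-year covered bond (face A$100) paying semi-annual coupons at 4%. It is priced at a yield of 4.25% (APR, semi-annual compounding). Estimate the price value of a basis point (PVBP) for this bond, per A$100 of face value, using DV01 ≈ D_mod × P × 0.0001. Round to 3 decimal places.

A$0.028

Periodic yield y = 0.02125.
  t   CF        PV=CF/(1+0.02125)^t    t·PV
  1         2.00         1.9584         1.9584
  2         2.00         1.9176         3.8353
  3         2.00         1.8777         5.6332
  4         2.00         1.8387         7.3546
  5         2.00         1.8004         9.0020
  6       102.00        89.9099       539.4597
  Σ                     99.3028       567.2432
P = 99.3028; D_Mac = 5.71226 half-year periods = 2.85613 yrs; D_mod = 2.79670 yrs.
DV01 ≈ 2.79670 × 99.3028 × 0.0001 = 0.027772.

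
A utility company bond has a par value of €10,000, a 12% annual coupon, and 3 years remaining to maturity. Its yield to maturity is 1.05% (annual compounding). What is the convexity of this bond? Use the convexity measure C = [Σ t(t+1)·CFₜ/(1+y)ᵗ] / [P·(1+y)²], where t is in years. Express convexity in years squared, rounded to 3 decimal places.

With y = 0.0105:
  t   CF        PV=CF/(1+0.0105)^t    t·PV        t(t+1)·PV
  1     1,200.00     1,187.5309     1,187.5309       2,375.0619
  2     1,200.00     1,175.1914     2,350.3828       7,051.1485
  3    11,200.00    10,854.4812    32,563.4435     130,253.7739
  Σ                 13,217.2035    36,101.3572     139,679.9842
P = 13,217.2035.
Convexity = Σ t(t+1)·PV / [P·(1+y)²] = 139,679.9842 / (13,217.2035 × 1.021110) = 10.34956.

10.350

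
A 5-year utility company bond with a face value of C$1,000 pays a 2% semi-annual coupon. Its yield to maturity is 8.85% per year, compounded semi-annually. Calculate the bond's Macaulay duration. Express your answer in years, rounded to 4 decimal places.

Periodic yield y = 0.04425. Discount each cash flow and weight by its period:
  t   CF        PV=CF/(1+0.04425)^t    t·PV
  1        10.00         9.5763         9.5763
  2        10.00         9.1705        18.3409
  3        10.00         8.7819        26.3456
  4        10.00         8.4097        33.6389
  5        10.00         8.0534        40.2668
  6        10.00         7.7121        46.2726
  7        10.00         7.3853        51.6972
  8        10.00         7.0724        56.5788
  9        10.00         6.7727        60.9540
  10    1,010.00       655.0531     6,550.5314
  Σ                    727.9872     6,894.2026
Price P = Σ PV = 727.9872.
Macaulay duration = Σ(t·PV) / P = 6,894.2026 / 727.9872 = 9.47022 half-year periods.
In years: 9.47022 / 2 = 4.73511 years.

4.7351 years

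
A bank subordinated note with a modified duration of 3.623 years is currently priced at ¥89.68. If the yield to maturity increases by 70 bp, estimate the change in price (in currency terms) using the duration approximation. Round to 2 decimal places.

Duration approximation: ΔP/P ≈ -D_mod · Δy = -3.623 × (+0.007) = -0.025361.
ΔP ≈ 89.68 × (-0.025361) = -2.27437448.

-¥2.27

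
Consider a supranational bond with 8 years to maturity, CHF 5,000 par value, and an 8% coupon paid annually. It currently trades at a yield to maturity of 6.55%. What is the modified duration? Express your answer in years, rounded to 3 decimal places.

5.902 years

Periodic yield y = 0.0655. First find Macaulay duration:
  t   CF        PV=CF/(1+0.0655)^t    t·PV
  1       400.00       375.4106       375.4106
  2       400.00       352.3328       704.6656
  3       400.00       330.6737       992.0210
  4       400.00       310.3460     1,241.3841
  5       400.00       291.2680     1,456.3398
  6       400.00       273.3627     1,640.1762
  7       400.00       256.5581     1,795.9070
  8     5,400.00     3,250.6194    26,004.9555
  Σ                  5,440.5714    34,210.8599
P = 5,440.5714; Macaulay duration = 34,210.8599 / 5,440.5714 = 6.28810 years.
Modified duration = D_Mac / (1 + y) = 6.28810 / 1.0655 = 5.90155 years.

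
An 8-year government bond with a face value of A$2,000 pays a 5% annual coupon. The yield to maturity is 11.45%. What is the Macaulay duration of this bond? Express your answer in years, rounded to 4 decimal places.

6.4724 years

Periodic yield y = 0.1145. Discount each cash flow and weight by its year:
  t   CF        PV=CF/(1+0.1145)^t    t·PV
  1       100.00        89.7263        89.7263
  2       100.00        80.5082       161.0163
  3       100.00        72.2370       216.7110
  4       100.00        64.8156       259.2625
  5       100.00        58.1567       290.7834
  6       100.00        52.1819       313.0912
  7       100.00        46.8209       327.7461
  8     2,100.00       882.2237     7,057.7895
  Σ                  1,346.6702     8,716.1263
Price P = Σ PV = 1,346.6702.
Macaulay duration = Σ(t·PV) / P = 8,716.1263 / 1,346.6702 = 6.47235 years.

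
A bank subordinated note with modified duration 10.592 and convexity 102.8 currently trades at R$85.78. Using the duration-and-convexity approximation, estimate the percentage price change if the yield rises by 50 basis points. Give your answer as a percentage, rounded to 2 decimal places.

Duration effect: -D_mod·Δy = -10.592 × (+0.005) = -0.052960
Convexity effect: ½·C·(Δy)² = 0.5 × 102.8 × (0.005)² = +0.0012850
ΔP/P ≈ -0.052960 + 0.0012850 = -0.051675
= -5.1675%.

-5.17%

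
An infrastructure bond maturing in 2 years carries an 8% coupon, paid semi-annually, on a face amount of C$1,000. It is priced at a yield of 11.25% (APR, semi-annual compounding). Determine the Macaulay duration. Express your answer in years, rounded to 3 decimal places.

Periodic yield y = 0.05625. Discount each cash flow and weight by its period:
  t   CF        PV=CF/(1+0.05625)^t    t·PV
  1        40.00        37.8698        37.8698
  2        40.00        35.8531        71.7062
  3        40.00        33.9438       101.8313
  4     1,040.00       835.5385     3,342.1539
  Σ                    943.2051     3,553.5611
Price P = Σ PV = 943.2051.
Macaulay duration = Σ(t·PV) / P = 3,553.5611 / 943.2051 = 3.76754 half-year periods.
In years: 3.76754 / 2 = 1.88377 years.

1.884 years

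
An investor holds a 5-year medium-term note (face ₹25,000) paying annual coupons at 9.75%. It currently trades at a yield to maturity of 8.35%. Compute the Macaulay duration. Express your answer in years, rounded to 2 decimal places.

4.21 years

Periodic yield y = 0.0835. Discount each cash flow and weight by its year:
  t   CF        PV=CF/(1+0.0835)^t    t·PV
  1     2,437.50     2,249.6539     2,249.6539
  2     2,437.50     2,076.2842     4,152.5683
  3     2,437.50     1,916.2752     5,748.8256
  4     2,437.50     1,768.5973     7,074.3893
  5    27,437.50    18,373.8412    91,869.2062
  Σ                 26,384.6518   111,094.6432
Price P = Σ PV = 26,384.6518.
Macaulay duration = Σ(t·PV) / P = 111,094.6432 / 26,384.6518 = 4.21058 years.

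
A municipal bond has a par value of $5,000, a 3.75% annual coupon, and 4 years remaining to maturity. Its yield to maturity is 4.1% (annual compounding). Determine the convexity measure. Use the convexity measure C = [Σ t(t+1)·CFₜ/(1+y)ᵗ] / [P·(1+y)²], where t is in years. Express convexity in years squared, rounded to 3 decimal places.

17.148

With y = 0.041:
  t   CF        PV=CF/(1+0.041)^t    t·PV        t(t+1)·PV
  1       187.50       180.1153       180.1153         360.2305
  2       187.50       173.0214       346.0428       1,038.1284
  3       187.50       166.2069       498.6207       1,994.4830
  4     5,187.50     4,417.2827    17,669.1307      88,345.6534
  Σ                  4,936.6263    18,693.9095      91,738.4953
P = 4,936.6263.
Convexity = Σ t(t+1)·PV / [P·(1+y)²] = 91,738.4953 / (4,936.6263 × 1.083681) = 17.14825.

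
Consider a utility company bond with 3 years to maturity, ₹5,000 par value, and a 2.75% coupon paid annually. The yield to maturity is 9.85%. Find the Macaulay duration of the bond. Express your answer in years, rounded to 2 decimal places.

Periodic yield y = 0.0985. Discount each cash flow and weight by its year:
  t   CF        PV=CF/(1+0.0985)^t    t·PV
  1       137.50       125.1707       125.1707
  2       137.50       113.9469       227.8938
  3     5,137.50     3,875.7134    11,627.1401
  Σ                  4,114.8310    11,980.2046
Price P = Σ PV = 4,114.8310.
Macaulay duration = Σ(t·PV) / P = 11,980.2046 / 4,114.8310 = 2.91147 years.

2.91 years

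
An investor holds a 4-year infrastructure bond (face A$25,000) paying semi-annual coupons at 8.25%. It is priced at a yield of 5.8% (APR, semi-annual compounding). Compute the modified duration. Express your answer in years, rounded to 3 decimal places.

Periodic yield y = 0.029. First find Macaulay duration:
  t   CF        PV=CF/(1+0.029)^t    t·PV
  1     1,031.25     1,002.1866     1,002.1866
  2     1,031.25       973.9423     1,947.8845
  3     1,031.25       946.4939     2,839.4818
  4     1,031.25       919.8192     3,679.2767
  5     1,031.25       893.8962     4,469.4810
  6     1,031.25       868.7038     5,212.2227
  7     1,031.25       844.2214     5,909.5495
  8    26,031.25    20,709.6150   165,676.9199
  Σ                 27,158.8783   190,737.0028
P = 27,158.8783; Macaulay duration = 190,737.0028 / 27,158.8783 = 7.02301 half-year periods = 3.51150 years.
Modified duration = D_Mac / (1 + y) = 3.51150 / 1.029 = 3.41254 years.

3.413 years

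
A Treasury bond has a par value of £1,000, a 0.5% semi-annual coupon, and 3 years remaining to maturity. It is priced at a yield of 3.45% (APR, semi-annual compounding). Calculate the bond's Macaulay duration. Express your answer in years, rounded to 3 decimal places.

2.980 years

Periodic yield y = 0.01725. Discount each cash flow and weight by its period:
  t   CF        PV=CF/(1+0.01725)^t    t·PV
  1         2.50         2.4576         2.4576
  2         2.50         2.4159         4.8319
  3         2.50         2.3750         7.1249
  4         2.50         2.3347         9.3388
  5         2.50         2.2951        11.4755
  6     1,002.50       904.7283     5,428.3700
  Σ                    916.6066     5,463.5986
Price P = Σ PV = 916.6066.
Macaulay duration = Σ(t·PV) / P = 5,463.5986 / 916.6066 = 5.96068 half-year periods.
In years: 5.96068 / 2 = 2.98034 years.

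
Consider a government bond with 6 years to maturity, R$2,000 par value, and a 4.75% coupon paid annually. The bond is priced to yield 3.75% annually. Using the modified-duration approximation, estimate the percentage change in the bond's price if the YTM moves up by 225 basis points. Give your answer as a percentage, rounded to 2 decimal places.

Periodic yield y = 0.0375. Modified duration first:
  t   CF        PV=CF/(1+0.0375)^t    t·PV
  1        95.00        91.5663        91.5663
  2        95.00        88.2566       176.5133
  3        95.00        85.0666       255.1999
  4        95.00        81.9919       327.9678
  5        95.00        79.0284       395.1419
  6     2,095.00     1,679.7916    10,078.7494
  Σ                  2,105.7014    11,325.1385
P = 2,105.7014; D_Mac = 5.37832 yrs; D_mod = 5.37832/(1+0.0375) = 5.18392 yrs.
ΔP/P ≈ -D_mod · Δy = -5.18392 × (+0.0225) = -0.116638 = -11.6638%.

-11.66%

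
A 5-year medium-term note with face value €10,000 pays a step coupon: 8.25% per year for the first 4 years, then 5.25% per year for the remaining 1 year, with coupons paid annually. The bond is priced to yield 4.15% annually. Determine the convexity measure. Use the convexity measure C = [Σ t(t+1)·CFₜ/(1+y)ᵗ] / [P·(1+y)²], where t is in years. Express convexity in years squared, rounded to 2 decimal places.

22.83

With y = 0.0415:
  t   CF        PV=CF/(1+0.0415)^t    t·PV        t(t+1)·PV
  1       825.00       792.1267       792.1267       1,584.2535
  2       825.00       760.5634     1,521.1267       4,563.3802
  3       825.00       730.2577     2,190.7730       8,763.0920
  4       825.00       701.1595     2,804.6382      14,023.1909
  5    10,525.00     8,588.6664    42,943.3319     257,659.9913
  Σ                 11,572.7737    50,251.9965     286,593.9079
P = 11,572.7737.
Convexity = Σ t(t+1)·PV / [P·(1+y)²] = 286,593.9079 / (11,572.7737 × 1.084722) = 22.83026.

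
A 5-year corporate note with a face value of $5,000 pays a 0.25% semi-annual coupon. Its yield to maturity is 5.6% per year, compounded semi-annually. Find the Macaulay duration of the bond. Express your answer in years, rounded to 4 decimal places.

4.9669 years

Periodic yield y = 0.028. Discount each cash flow and weight by its period:
  t   CF        PV=CF/(1+0.028)^t    t·PV
  1         6.25         6.0798         6.0798
  2         6.25         5.9142        11.8283
  3         6.25         5.7531        17.2593
  4         6.25         5.5964        22.3855
  5         6.25         5.4440        27.2198
  6         6.25         5.2957        31.7741
  7         6.25         5.1514        36.0600
  8         6.25         5.0111        40.0890
  9         6.25         4.8746        43.8717
  10    5,006.25     3,798.2311    37,982.3111
  Σ                  3,847.3513    38,218.8786
Price P = Σ PV = 3,847.3513.
Macaulay duration = Σ(t·PV) / P = 38,218.8786 / 3,847.3513 = 9.93382 half-year periods.
In years: 9.93382 / 2 = 4.96691 years.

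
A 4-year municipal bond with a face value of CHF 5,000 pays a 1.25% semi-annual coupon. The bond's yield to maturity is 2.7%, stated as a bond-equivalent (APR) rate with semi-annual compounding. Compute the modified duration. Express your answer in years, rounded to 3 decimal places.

Periodic yield y = 0.0135. First find Macaulay duration:
  t   CF        PV=CF/(1+0.0135)^t    t·PV
  1        31.25        30.8337        30.8337
  2        31.25        30.4230        60.8461
  3        31.25        30.0178        90.0534
  4        31.25        29.6180       118.4718
  5        31.25        29.2234       146.1172
  6        31.25        28.8342       173.0050
  7        31.25        28.4501       199.1507
  8     5,031.25     4,519.4530    36,155.6239
  Σ                  4,726.8532    36,974.1018
P = 4,726.8532; Macaulay duration = 36,974.1018 / 4,726.8532 = 7.82214 half-year periods = 3.91107 years.
Modified duration = D_Mac / (1 + y) = 3.91107 / 1.0135 = 3.85897 years.

3.859 years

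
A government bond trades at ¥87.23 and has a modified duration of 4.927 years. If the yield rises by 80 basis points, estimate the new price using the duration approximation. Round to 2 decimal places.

Duration approximation: ΔP/P ≈ -D_mod · Δy = -4.927 × (+0.008) = -0.039416.
New price ≈ 87.23 × (1 - 0.039416) = 83.79174232.

¥83.79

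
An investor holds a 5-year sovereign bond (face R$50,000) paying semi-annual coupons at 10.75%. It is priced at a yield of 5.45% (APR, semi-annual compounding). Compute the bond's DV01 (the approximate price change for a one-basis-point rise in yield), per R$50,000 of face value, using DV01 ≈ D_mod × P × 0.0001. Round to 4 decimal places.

R$24.5730

Periodic yield y = 0.02725.
  t   CF        PV=CF/(1+0.02725)^t    t·PV
  1     2,687.50     2,616.2083     2,616.2083
  2     2,687.50     2,546.8078     5,093.6156
  3     2,687.50     2,479.2483     7,437.7449
  4     2,687.50     2,413.4809     9,653.9238
  5     2,687.50     2,349.4582    11,747.2910
  6     2,687.50     2,287.1338    13,722.8028
  7     2,687.50     2,226.4627    15,585.2389
  8     2,687.50     2,167.4010    17,339.2082
  9     2,687.50     2,109.9061    18,989.1547
  10   52,687.50    40,266.7050   402,667.0496
  Σ                 61,462.8121   504,852.2378
P = 61,462.8121; D_Mac = 8.21395 half-year periods = 4.10697 yrs; D_mod = 3.99803 yrs.
DV01 ≈ 3.99803 × 61,462.8121 × 0.0001 = 24.572998.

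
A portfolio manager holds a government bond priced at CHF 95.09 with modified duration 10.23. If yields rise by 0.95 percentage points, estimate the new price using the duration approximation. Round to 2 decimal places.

CHF 85.85

Duration approximation: ΔP/P ≈ -D_mod · Δy = -10.23 × (+0.0095) = -0.097185.
New price ≈ 95.09 × (1 - 0.097185) = 85.84867835.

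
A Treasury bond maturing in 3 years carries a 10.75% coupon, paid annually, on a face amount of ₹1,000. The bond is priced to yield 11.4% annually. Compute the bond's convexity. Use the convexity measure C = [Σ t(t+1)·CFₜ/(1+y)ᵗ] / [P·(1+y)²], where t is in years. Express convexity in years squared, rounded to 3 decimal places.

With y = 0.114:
  t   CF        PV=CF/(1+0.114)^t    t·PV        t(t+1)·PV
  1       107.50        96.4991        96.4991         192.9982
  2       107.50        86.6240       173.2479         519.7438
  3     1,107.50       801.1026     2,403.3079       9,613.2317
  Σ                    984.2257     2,673.0550      10,325.9737
P = 984.2257.
Convexity = Σ t(t+1)·PV / [P·(1+y)²] = 10,325.9737 / (984.2257 × 1.240996) = 8.45407.

8.454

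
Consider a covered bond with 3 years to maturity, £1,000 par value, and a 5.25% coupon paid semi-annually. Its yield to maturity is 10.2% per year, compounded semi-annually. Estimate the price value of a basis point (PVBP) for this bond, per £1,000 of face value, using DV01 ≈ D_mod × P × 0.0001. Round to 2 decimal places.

£0.23

Periodic yield y = 0.051.
  t   CF        PV=CF/(1+0.051)^t    t·PV
  1        26.25        24.9762        24.9762
  2        26.25        23.7642        47.5285
  3        26.25        22.6111        67.8332
  4        26.25        21.5139        86.0555
  5        26.25        20.4699       102.3495
  6     1,026.25       761.4421     4,568.6525
  Σ                    874.7774     4,897.3953
P = 874.7774; D_Mac = 5.59845 half-year periods = 2.79922 yrs; D_mod = 2.66339 yrs.
DV01 ≈ 2.66339 × 874.7774 × 0.0001 = 0.232987.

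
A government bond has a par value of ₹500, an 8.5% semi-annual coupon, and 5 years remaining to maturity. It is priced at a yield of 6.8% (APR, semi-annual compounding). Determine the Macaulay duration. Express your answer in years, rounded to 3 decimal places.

Periodic yield y = 0.034. Discount each cash flow and weight by its period:
  t   CF        PV=CF/(1+0.034)^t    t·PV
  1        21.25        20.5513        20.5513
  2        21.25        19.8755        39.7510
  3        21.25        19.2219        57.6658
  4        21.25        18.5899        74.3596
  5        21.25        17.9786        89.8931
  6        21.25        17.3874       104.3247
  7        21.25        16.8157       117.7100
  8        21.25        16.2628       130.1022
  9        21.25        15.7280       141.5522
  10      521.25       373.1133     3,731.1326
  Σ                    535.5244     4,507.0423
Price P = Σ PV = 535.5244.
Macaulay duration = Σ(t·PV) / P = 4,507.0423 / 535.5244 = 8.41613 half-year periods.
In years: 8.41613 / 2 = 4.20806 years.

4.208 years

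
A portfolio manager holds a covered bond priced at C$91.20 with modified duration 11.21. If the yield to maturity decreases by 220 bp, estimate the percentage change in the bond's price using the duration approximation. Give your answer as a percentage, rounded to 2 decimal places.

+24.66%

Duration approximation: ΔP/P ≈ -D_mod · Δy = -11.21 × (-0.022) = +0.246620.
As a percentage: +24.6620%.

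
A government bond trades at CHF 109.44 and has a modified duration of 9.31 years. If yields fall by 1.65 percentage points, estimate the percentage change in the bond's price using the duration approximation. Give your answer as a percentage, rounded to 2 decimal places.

Duration approximation: ΔP/P ≈ -D_mod · Δy = -9.31 × (-0.0165) = +0.153615.
As a percentage: +15.3615%.

+15.36%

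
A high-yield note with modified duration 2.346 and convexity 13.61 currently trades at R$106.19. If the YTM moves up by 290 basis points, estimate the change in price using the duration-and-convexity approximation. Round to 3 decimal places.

Duration effect: -D_mod·Δy = -2.346 × (+0.029) = -0.068034
Convexity effect: ½·C·(Δy)² = 0.5 × 13.61 × (0.029)² = +0.005723005
ΔP/P ≈ -0.068034 + 0.005723005 = -0.062310995
ΔP ≈ 106.19 × (-0.062310995) = -6.61680455905.

-R$6.617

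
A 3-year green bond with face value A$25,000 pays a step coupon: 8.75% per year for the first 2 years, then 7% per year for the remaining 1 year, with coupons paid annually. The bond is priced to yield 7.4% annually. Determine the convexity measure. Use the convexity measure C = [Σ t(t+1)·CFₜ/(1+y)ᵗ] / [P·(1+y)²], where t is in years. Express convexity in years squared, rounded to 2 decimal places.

9.33

With y = 0.074:
  t   CF        PV=CF/(1+0.074)^t    t·PV        t(t+1)·PV
  1     2,187.50     2,036.7784     2,036.7784       4,073.5568
  2     2,187.50     1,896.4417     3,792.8834      11,378.6503
  3    26,750.00    21,592.8984    64,778.6953     259,114.7814
  Σ                 25,526.1186    70,608.3572     274,566.9884
P = 25,526.1186.
Convexity = Σ t(t+1)·PV / [P·(1+y)²] = 274,566.9884 / (25,526.1186 × 1.153476) = 9.32513.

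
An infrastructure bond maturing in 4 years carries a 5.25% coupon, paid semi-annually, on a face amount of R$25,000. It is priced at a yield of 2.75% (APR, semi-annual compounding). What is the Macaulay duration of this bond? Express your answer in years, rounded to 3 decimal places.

3.677 years

Periodic yield y = 0.01375. Discount each cash flow and weight by its period:
  t   CF        PV=CF/(1+0.01375)^t    t·PV
  1       656.25       647.3490       647.3490
  2       656.25       638.5686     1,277.1373
  3       656.25       629.9074     1,889.7222
  4       656.25       621.3637     2,485.4546
  5       656.25       612.9358     3,064.6789
  6       656.25       604.6222     3,627.7334
  7       656.25       596.4214     4,174.9501
  8    25,656.25    23,000.9747   184,007.7979
  Σ                 27,352.1428   201,174.8234
Price P = Σ PV = 27,352.1428.
Macaulay duration = Σ(t·PV) / P = 201,174.8234 / 27,352.1428 = 7.35499 half-year periods.
In years: 7.35499 / 2 = 3.67750 years.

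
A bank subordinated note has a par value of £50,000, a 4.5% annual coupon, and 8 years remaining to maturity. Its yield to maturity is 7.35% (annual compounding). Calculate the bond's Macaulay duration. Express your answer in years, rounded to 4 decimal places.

Periodic yield y = 0.0735. Discount each cash flow and weight by its year:
  t   CF        PV=CF/(1+0.0735)^t    t·PV
  1     2,250.00     2,095.9478     2,095.9478
  2     2,250.00     1,952.4433     3,904.8865
  3     2,250.00     1,818.7641     5,456.2923
  4     2,250.00     1,694.2376     6,776.9505
  5     2,250.00     1,578.2372     7,891.1860
  6     2,250.00     1,470.1790     8,821.0742
  7     2,250.00     1,369.5194     9,586.6355
  8    52,250.00    29,625.7876   237,006.3007
  Σ                 41,605.1160   281,539.2735
Price P = Σ PV = 41,605.1160.
Macaulay duration = Σ(t·PV) / P = 281,539.2735 / 41,605.1160 = 6.76694 years.

6.7669 years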